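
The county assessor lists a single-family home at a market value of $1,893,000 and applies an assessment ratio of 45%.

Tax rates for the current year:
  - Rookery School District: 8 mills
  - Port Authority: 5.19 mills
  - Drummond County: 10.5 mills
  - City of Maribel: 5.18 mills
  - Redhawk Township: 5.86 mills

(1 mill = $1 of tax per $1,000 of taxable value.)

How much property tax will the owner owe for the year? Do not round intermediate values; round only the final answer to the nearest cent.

Assessed value = $1,893,000 × 0.45 = $851,850
Rookery School District: $851,850 × 0.008 = $6,814.8
Port Authority: $851,850 × 0.00519 = $4,421.1015
Drummond County: $851,850 × 0.0105 = $8,944.425
City of Maribel: $851,850 × 0.00518 = $4,412.583
Redhawk Township: $851,850 × 0.00586 = $4,991.841
Total = $6,814.8 + $4,421.1015 + $8,944.425 + $4,412.583 + $4,991.841 = $29,584.7505

$29,584.75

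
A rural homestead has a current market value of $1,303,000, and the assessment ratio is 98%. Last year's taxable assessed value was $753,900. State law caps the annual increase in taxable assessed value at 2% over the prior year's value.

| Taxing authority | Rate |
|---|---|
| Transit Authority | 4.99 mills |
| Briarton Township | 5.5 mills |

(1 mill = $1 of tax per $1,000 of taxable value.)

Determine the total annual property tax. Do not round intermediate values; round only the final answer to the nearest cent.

Uncapped assessed value = $1,303,000 × 0.98 = $1,276,940
Cap limit = $753,900 × 1.02 = $768,978
Taxable assessed value = min($1,276,940, $768,978) = $768,978 (cap binds)
Transit Authority: $768,978 × 0.00499 = $3,837.20022
Briarton Township: $768,978 × 0.0055 = $4,229.379
Total = $8,066.57922

$8,066.58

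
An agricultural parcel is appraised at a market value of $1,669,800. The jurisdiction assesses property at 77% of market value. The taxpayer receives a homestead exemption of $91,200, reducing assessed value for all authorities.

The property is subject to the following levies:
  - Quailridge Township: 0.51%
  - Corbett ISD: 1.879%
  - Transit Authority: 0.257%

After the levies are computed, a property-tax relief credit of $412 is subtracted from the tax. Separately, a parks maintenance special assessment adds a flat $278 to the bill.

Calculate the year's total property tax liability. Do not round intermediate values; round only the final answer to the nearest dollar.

$31,474

Assessed value = $1,669,800 × 0.77 = $1,285,746
Taxable value = $1,285,746 − $91,200 = $1,194,546
Quailridge Township: $1,194,546 × 0.0051 = $6,092.1846
Corbett ISD: $1,194,546 × 0.01879 = $22,445.51934
Transit Authority: $1,194,546 × 0.00257 = $3,069.98322
Levies subtotal = $31,607.68716
After credit = $31,607.68716 − $412 = $31,195.68716
Total = $31,195.68716 + $278 = $31,473.68716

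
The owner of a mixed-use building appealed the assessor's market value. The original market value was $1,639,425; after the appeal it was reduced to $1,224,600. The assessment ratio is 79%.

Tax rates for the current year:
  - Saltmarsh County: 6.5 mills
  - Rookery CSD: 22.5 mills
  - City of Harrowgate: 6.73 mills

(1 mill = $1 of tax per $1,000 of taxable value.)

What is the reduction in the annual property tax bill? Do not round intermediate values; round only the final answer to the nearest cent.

$11,709.14

Old assessed value = $1,639,425 × 0.79 = $1,295,145.75
New assessed value = $1,224,600 × 0.79 = $967,434
Combined rate = 0.0065 + 0.0225 + 0.00673 = 0.03573
Old tax = $1,295,145.75 × 0.03573 = $46,275.5576475
New tax = $967,434 × 0.03573 = $34,566.41682
Reduction = $46,275.5576475 − $34,566.41682 = $11,709.1408275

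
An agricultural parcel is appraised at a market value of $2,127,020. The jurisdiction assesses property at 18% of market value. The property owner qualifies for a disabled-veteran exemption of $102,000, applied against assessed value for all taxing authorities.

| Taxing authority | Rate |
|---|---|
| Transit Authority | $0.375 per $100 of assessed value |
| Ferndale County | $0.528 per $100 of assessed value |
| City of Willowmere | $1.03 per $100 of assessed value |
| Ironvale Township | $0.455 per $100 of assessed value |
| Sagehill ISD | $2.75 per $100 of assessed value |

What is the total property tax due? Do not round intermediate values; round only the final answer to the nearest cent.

Assessed value = $2,127,020 × 0.18 = $382,863.6
Taxable value = $382,863.6 − $102,000 = $280,863.6
Transit Authority: $280,863.6 × 0.00375 = $1,053.2385
Ferndale County: $280,863.6 × 0.00528 = $1,482.959808
City of Willowmere: $280,863.6 × 0.0103 = $2,892.89508
Ironvale Township: $280,863.6 × 0.00455 = $1,277.92938
Sagehill ISD: $280,863.6 × 0.0275 = $7,723.749
Total = $1,053.2385 + $1,482.959808 + $2,892.89508 + $1,277.92938 + $7,723.749 = $14,430.771768

$14,430.77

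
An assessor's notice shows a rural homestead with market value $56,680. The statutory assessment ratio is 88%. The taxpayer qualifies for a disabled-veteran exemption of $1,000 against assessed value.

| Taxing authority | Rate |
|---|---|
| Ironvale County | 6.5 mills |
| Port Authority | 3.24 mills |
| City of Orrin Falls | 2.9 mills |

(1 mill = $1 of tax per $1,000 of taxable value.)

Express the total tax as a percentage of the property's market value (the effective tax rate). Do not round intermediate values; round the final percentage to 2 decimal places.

1.09%

Assessed value = $56,680 × 0.88 = $49,878.4
Taxable value = $49,878.4 − $1,000 = $48,878.4
Ironvale County: $48,878.4 × 0.0065 = $317.7096
Port Authority: $48,878.4 × 0.00324 = $158.366016
City of Orrin Falls: $48,878.4 × 0.0029 = $141.74736
Total tax = $617.822976
Effective rate = $617.822976 ÷ $56,680 = 1.09% of market value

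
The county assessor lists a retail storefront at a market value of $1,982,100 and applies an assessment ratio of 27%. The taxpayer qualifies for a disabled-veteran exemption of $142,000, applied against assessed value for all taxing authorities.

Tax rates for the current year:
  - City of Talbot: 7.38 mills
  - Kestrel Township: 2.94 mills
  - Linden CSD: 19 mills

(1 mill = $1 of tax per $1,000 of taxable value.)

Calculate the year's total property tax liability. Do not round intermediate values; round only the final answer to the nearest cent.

$11,527.66

Assessed value = $1,982,100 × 0.27 = $535,167
Taxable value = $535,167 − $142,000 = $393,167
City of Talbot: $393,167 × 0.00738 = $2,901.57246
Kestrel Township: $393,167 × 0.00294 = $1,155.91098
Linden CSD: $393,167 × 0.019 = $7,470.173
Total = $2,901.57246 + $1,155.91098 + $7,470.173 = $11,527.65644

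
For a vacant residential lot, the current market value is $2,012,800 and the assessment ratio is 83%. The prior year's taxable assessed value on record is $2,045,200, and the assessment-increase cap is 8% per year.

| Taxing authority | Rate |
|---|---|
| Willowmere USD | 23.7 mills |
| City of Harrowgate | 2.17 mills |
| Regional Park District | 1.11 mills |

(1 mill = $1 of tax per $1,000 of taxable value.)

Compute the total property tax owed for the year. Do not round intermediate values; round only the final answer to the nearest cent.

Uncapped assessed value = $2,012,800 × 0.83 = $1,670,624
Cap limit = $2,045,200 × 1.08 = $2,208,816
Taxable assessed value = min($1,670,624, $2,208,816) = $1,670,624 (cap does not bind)
Willowmere USD: $1,670,624 × 0.0237 = $39,593.7888
City of Harrowgate: $1,670,624 × 0.00217 = $3,625.25408
Regional Park District: $1,670,624 × 0.00111 = $1,854.39264
Total = $45,073.43552

$45,073.44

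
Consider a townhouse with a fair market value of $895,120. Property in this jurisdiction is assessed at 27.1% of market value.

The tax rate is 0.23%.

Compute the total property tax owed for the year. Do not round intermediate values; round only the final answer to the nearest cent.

Assessed value = $895,120 × 0.271 = $242,577.52
Tax = $242,577.52 × 0.0023 = $557.928296

$557.93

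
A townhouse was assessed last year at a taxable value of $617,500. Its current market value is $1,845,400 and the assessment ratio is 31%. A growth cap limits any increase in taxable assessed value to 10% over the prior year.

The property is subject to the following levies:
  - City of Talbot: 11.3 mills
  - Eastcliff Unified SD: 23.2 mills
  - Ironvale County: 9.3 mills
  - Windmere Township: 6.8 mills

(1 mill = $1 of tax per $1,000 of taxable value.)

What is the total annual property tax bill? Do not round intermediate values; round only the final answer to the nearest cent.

Uncapped assessed value = $1,845,400 × 0.31 = $572,074
Cap limit = $617,500 × 1.1 = $679,250
Taxable assessed value = min($572,074, $679,250) = $572,074 (cap does not bind)
City of Talbot: $572,074 × 0.0113 = $6,464.4362
Eastcliff Unified SD: $572,074 × 0.0232 = $13,272.1168
Ironvale County: $572,074 × 0.0093 = $5,320.2882
Windmere Township: $572,074 × 0.0068 = $3,890.1032
Total = $28,946.9444

$28,946.94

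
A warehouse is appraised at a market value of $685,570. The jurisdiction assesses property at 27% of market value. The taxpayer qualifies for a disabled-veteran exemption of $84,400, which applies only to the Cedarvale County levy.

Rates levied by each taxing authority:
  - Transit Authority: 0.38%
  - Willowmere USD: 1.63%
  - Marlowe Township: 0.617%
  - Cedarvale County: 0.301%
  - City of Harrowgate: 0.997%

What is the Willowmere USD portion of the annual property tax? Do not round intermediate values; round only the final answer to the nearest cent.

Assessed value = $685,570 × 0.27 = $185,103.9
Willowmere USD taxable value = $185,103.9 (exemption does not apply)
Willowmere USD levy = $185,103.9 × 0.0163 = $3,017.19357

$3,017.19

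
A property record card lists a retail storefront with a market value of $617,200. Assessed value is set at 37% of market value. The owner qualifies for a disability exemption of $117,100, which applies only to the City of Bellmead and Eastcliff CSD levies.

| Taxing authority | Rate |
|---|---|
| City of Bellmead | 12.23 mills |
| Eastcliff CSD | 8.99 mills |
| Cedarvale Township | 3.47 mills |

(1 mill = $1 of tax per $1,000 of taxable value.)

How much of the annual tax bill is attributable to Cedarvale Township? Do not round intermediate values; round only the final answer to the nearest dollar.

$792

Assessed value = $617,200 × 0.37 = $228,364
Cedarvale Township taxable value = $228,364 (exemption does not apply)
Cedarvale Township levy = $228,364 × 0.00347 = $792.42308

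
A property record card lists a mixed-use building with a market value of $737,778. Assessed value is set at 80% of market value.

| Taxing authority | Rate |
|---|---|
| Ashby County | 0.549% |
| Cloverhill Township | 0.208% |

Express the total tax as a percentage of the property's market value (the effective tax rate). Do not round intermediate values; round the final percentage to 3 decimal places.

0.606%

Assessed value = $737,778 × 0.8 = $590,222.4
Ashby County: $590,222.4 × 0.00549 = $3,240.320976
Cloverhill Township: $590,222.4 × 0.00208 = $1,227.662592
Total tax = $4,467.983568
Effective rate = $4,467.983568 ÷ $737,778 = 0.606% of market value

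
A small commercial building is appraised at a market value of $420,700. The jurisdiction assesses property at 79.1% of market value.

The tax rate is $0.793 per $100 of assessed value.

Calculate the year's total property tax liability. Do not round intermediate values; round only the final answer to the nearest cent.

$2,638.90

Assessed value = $420,700 × 0.791 = $332,773.7
Tax = $332,773.7 × 0.00793 = $2,638.895441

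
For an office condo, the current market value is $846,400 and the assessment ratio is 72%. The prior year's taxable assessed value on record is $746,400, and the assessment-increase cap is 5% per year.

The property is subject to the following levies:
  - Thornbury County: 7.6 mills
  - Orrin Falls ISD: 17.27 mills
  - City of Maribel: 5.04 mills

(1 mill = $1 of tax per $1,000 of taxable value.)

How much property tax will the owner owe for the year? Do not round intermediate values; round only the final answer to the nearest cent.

Uncapped assessed value = $846,400 × 0.72 = $609,408
Cap limit = $746,400 × 1.05 = $783,720
Taxable assessed value = min($609,408, $783,720) = $609,408 (cap does not bind)
Thornbury County: $609,408 × 0.0076 = $4,631.5008
Orrin Falls ISD: $609,408 × 0.01727 = $10,524.47616
City of Maribel: $609,408 × 0.00504 = $3,071.41632
Total = $18,227.39328

$18,227.39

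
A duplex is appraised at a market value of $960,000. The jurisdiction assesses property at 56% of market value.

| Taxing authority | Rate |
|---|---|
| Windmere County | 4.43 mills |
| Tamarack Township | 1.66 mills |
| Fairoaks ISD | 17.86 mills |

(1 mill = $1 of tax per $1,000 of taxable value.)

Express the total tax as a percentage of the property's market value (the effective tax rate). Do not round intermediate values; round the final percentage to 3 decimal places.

Assessed value = $960,000 × 0.56 = $537,600
Windmere County: $537,600 × 0.00443 = $2,381.568
Tamarack Township: $537,600 × 0.00166 = $892.416
Fairoaks ISD: $537,600 × 0.01786 = $9,601.536
Total tax = $12,875.52
Effective rate = $12,875.52 ÷ $960,000 = 1.341% of market value

1.341%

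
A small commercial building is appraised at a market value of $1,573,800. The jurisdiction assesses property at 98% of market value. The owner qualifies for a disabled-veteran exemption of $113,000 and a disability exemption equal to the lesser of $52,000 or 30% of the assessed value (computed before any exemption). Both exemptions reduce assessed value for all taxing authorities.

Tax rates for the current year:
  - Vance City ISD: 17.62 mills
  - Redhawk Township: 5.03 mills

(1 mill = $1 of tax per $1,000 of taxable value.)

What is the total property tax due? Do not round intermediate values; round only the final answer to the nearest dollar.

Assessed value = $1,573,800 × 0.98 = $1,542,324
Disability exemption = min($52,000, 30% × $1,542,324) = min($52,000, $462,697.2) = $52,000 (dollar cap binds)
Taxable value = $1,542,324 − $113,000 − $52,000 = $1,377,324
Vance City ISD: $1,377,324 × 0.01762 = $24,268.44888
Redhawk Township: $1,377,324 × 0.00503 = $6,927.93972
Total = $31,196.3886

$31,196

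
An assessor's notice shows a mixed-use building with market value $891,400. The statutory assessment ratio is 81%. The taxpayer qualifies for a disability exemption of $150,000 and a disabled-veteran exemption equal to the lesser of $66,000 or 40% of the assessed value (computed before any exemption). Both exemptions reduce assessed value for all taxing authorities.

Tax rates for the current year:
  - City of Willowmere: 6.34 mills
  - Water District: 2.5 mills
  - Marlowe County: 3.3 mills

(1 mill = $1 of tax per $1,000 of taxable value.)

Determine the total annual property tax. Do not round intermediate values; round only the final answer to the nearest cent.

Assessed value = $891,400 × 0.81 = $722,034
Disabled-veteran exemption = min($66,000, 40% × $722,034) = min($66,000, $288,813.6) = $66,000 (dollar cap binds)
Taxable value = $722,034 − $150,000 − $66,000 = $506,034
City of Willowmere: $506,034 × 0.00634 = $3,208.25556
Water District: $506,034 × 0.0025 = $1,265.085
Marlowe County: $506,034 × 0.0033 = $1,669.9122
Total = $6,143.25276

$6,143.25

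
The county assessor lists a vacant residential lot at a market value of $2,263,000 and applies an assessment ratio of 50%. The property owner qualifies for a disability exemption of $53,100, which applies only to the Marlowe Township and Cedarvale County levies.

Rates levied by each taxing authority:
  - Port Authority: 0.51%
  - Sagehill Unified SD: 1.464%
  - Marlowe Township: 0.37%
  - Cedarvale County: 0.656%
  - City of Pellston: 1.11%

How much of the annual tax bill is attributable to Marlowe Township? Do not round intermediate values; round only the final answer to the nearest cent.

$3,990.08

Assessed value = $2,263,000 × 0.5 = $1,131,500
Marlowe Township taxable value = $1,131,500 − $53,100 = $1,078,400
Marlowe Township levy = $1,078,400 × 0.0037 = $3,990.08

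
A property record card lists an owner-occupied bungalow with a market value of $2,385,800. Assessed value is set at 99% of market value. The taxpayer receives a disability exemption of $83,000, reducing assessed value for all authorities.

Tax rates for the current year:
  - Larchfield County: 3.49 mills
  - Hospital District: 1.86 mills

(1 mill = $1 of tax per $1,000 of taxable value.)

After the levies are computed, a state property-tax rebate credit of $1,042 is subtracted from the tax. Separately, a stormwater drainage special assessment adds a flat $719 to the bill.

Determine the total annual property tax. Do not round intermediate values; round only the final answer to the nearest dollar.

Assessed value = $2,385,800 × 0.99 = $2,361,942
Taxable value = $2,361,942 − $83,000 = $2,278,942
Larchfield County: $2,278,942 × 0.00349 = $7,953.50758
Hospital District: $2,278,942 × 0.00186 = $4,238.83212
Levies subtotal = $12,192.3397
After credit = $12,192.3397 − $1,042 = $11,150.3397
Total = $11,150.3397 + $719 = $11,869.3397

$11,869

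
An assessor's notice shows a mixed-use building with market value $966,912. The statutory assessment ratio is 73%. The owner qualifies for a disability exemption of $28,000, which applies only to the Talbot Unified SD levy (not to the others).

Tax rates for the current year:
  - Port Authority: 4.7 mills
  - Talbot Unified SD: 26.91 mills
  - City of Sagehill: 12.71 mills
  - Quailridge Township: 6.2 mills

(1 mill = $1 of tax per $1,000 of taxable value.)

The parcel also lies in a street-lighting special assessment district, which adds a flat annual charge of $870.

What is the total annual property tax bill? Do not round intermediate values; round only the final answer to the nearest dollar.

$35,776

Assessed value = $966,912 × 0.73 = $705,845.76
Port Authority: $705,845.76 × 0.0047 = $3,317.475072
Talbot Unified SD: ($705,845.76 − $28,000) × 0.02691 = $677,845.76 × 0.02691 = $18,240.8294016
City of Sagehill: $705,845.76 × 0.01271 = $8,971.2996096
Quailridge Township: $705,845.76 × 0.0062 = $4,376.243712
Levies subtotal = $34,905.8477952
Total = $34,905.8477952 + $870 = $35,775.8477952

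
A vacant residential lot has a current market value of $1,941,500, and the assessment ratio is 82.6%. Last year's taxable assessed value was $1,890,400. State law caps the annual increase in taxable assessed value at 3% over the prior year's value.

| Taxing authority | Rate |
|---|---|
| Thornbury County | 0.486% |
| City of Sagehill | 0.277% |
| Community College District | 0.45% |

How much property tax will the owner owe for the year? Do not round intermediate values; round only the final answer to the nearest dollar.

Uncapped assessed value = $1,941,500 × 0.826 = $1,603,679
Cap limit = $1,890,400 × 1.03 = $1,947,112
Taxable assessed value = min($1,603,679, $1,947,112) = $1,603,679 (cap does not bind)
Thornbury County: $1,603,679 × 0.00486 = $7,793.87994
City of Sagehill: $1,603,679 × 0.00277 = $4,442.19083
Community College District: $1,603,679 × 0.0045 = $7,216.5555
Total = $19,452.62627

$19,453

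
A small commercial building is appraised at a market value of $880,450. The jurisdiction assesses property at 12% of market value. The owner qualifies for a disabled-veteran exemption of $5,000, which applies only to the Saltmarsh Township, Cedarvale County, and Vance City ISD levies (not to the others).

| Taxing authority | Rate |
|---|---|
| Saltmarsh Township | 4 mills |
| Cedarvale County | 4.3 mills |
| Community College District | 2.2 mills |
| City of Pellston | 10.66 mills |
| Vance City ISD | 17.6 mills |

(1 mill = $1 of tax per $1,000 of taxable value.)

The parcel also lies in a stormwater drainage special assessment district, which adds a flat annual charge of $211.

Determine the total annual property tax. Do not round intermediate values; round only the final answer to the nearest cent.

$4,176.65

Assessed value = $880,450 × 0.12 = $105,654
Saltmarsh Township: ($105,654 − $5,000) × 0.004 = $100,654 × 0.004 = $402.616
Cedarvale County: ($105,654 − $5,000) × 0.0043 = $100,654 × 0.0043 = $432.8122
Community College District: $105,654 × 0.0022 = $232.4388
City of Pellston: $105,654 × 0.01066 = $1,126.27164
Vance City ISD: ($105,654 − $5,000) × 0.0176 = $100,654 × 0.0176 = $1,771.5104
Levies subtotal = $3,965.64904
Total = $3,965.64904 + $211 = $4,176.64904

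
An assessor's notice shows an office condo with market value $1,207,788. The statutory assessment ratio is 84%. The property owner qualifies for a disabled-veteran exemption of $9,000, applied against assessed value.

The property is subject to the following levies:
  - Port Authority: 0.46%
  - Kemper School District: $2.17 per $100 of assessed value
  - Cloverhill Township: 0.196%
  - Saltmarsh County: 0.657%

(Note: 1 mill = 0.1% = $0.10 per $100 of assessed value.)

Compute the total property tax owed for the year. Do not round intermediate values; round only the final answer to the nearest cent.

Assessed value = $1,207,788 × 0.84 = $1,014,541.92
Taxable value = $1,014,541.92 − $9,000 = $1,005,541.92
Port Authority: $1,005,541.92 × 0.0046 = $4,625.492832
Kemper School District: $1,005,541.92 × 0.0217 = $21,820.259664
Cloverhill Township: $1,005,541.92 × 0.00196 = $1,970.8621632
Saltmarsh County: $1,005,541.92 × 0.00657 = $6,606.4104144
Total = $35,023.0250736

$35,023.03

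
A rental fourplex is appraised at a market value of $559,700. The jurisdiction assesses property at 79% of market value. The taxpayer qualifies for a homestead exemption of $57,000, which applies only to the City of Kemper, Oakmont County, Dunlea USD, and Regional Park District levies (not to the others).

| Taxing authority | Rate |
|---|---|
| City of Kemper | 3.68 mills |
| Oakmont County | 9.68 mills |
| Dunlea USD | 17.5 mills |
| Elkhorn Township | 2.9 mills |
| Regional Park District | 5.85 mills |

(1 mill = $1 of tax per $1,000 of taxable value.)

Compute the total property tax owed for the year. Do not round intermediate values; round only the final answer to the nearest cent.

$15,421.61

Assessed value = $559,700 × 0.79 = $442,163
City of Kemper: ($442,163 − $57,000) × 0.00368 = $385,163 × 0.00368 = $1,417.39984
Oakmont County: ($442,163 − $57,000) × 0.00968 = $385,163 × 0.00968 = $3,728.37784
Dunlea USD: ($442,163 − $57,000) × 0.0175 = $385,163 × 0.0175 = $6,740.3525
Elkhorn Township: $442,163 × 0.0029 = $1,282.2727
Regional Park District: ($442,163 − $57,000) × 0.00585 = $385,163 × 0.00585 = $2,253.20355
Total = $15,421.60643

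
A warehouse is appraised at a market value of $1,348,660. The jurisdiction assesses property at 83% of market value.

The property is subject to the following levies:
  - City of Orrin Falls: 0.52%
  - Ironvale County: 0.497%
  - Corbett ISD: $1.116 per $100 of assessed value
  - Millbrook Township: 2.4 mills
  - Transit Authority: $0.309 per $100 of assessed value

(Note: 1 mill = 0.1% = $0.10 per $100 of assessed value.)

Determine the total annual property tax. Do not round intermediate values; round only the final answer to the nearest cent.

$30,021.98

Assessed value = $1,348,660 × 0.83 = $1,119,387.8
City of Orrin Falls: $1,119,387.8 × 0.0052 = $5,820.81656
Ironvale County: $1,119,387.8 × 0.00497 = $5,563.357366
Corbett ISD: $1,119,387.8 × 0.01116 = $12,492.367848
Millbrook Township: $1,119,387.8 × 0.0024 = $2,686.53072
Transit Authority: $1,119,387.8 × 0.00309 = $3,458.908302
Total = $30,021.980796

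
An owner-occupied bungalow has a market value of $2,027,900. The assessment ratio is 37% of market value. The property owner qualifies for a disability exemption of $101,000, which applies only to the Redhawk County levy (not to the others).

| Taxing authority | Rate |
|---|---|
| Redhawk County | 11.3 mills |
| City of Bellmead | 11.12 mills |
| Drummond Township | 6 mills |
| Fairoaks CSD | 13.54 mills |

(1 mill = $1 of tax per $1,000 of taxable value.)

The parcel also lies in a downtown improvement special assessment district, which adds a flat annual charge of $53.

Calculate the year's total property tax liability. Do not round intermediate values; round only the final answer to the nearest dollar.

Assessed value = $2,027,900 × 0.37 = $750,323
Redhawk County: ($750,323 − $101,000) × 0.0113 = $649,323 × 0.0113 = $7,337.3499
City of Bellmead: $750,323 × 0.01112 = $8,343.59176
Drummond Township: $750,323 × 0.006 = $4,501.938
Fairoaks CSD: $750,323 × 0.01354 = $10,159.37342
Levies subtotal = $30,342.25308
Total = $30,342.25308 + $53 = $30,395.25308

$30,395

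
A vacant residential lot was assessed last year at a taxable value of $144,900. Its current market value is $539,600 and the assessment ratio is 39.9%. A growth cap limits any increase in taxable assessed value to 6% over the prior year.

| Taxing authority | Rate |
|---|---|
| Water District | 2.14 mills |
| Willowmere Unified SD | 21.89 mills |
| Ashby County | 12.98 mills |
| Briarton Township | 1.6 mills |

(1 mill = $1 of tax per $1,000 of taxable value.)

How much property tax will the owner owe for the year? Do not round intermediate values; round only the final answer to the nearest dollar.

$5,930

Uncapped assessed value = $539,600 × 0.399 = $215,300.4
Cap limit = $144,900 × 1.06 = $153,594
Taxable assessed value = min($215,300.4, $153,594) = $153,594 (cap binds)
Water District: $153,594 × 0.00214 = $328.69116
Willowmere Unified SD: $153,594 × 0.02189 = $3,362.17266
Ashby County: $153,594 × 0.01298 = $1,993.65012
Briarton Township: $153,594 × 0.0016 = $245.7504
Total = $5,930.26434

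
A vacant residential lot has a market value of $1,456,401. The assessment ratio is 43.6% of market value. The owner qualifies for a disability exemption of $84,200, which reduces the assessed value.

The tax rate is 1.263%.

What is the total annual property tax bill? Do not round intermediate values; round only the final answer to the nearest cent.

$6,956.49

Assessed value = $1,456,401 × 0.436 = $634,990.836
Taxable value = $634,990.836 − $84,200 = $550,790.836
Tax = $550,790.836 × 0.01263 = $6,956.48825868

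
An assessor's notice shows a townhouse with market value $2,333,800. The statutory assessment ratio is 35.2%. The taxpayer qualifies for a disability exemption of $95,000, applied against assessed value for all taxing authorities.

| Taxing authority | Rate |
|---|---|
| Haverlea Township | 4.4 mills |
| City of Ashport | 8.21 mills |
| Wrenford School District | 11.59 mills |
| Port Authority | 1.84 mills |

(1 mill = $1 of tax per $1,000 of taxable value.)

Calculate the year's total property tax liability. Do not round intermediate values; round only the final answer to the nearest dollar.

Assessed value = $2,333,800 × 0.352 = $821,497.6
Taxable value = $821,497.6 − $95,000 = $726,497.6
Haverlea Township: $726,497.6 × 0.0044 = $3,196.58944
City of Ashport: $726,497.6 × 0.00821 = $5,964.545296
Wrenford School District: $726,497.6 × 0.01159 = $8,420.107184
Port Authority: $726,497.6 × 0.00184 = $1,336.755584
Total = $3,196.58944 + $5,964.545296 + $8,420.107184 + $1,336.755584 = $18,917.997504

$18,918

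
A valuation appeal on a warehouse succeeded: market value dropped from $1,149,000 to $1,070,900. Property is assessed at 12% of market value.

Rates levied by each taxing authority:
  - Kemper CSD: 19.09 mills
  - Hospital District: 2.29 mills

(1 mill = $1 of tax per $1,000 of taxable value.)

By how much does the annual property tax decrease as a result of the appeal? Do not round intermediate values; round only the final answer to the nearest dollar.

$200

Old assessed value = $1,149,000 × 0.12 = $137,880
New assessed value = $1,070,900 × 0.12 = $128,508
Combined rate = 0.01909 + 0.00229 = 0.02138
Old tax = $137,880 × 0.02138 = $2,947.8744
New tax = $128,508 × 0.02138 = $2,747.50104
Reduction = $2,947.8744 − $2,747.50104 = $200.37336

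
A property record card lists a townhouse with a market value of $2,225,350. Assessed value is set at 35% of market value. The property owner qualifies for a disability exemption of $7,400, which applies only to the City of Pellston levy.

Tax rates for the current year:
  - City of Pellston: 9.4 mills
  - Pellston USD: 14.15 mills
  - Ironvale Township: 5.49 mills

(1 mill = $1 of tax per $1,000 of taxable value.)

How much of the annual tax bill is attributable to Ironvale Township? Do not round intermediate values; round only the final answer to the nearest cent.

Assessed value = $2,225,350 × 0.35 = $778,872.5
Ironvale Township taxable value = $778,872.5 (exemption does not apply)
Ironvale Township levy = $778,872.5 × 0.00549 = $4,276.010025

$4,276.01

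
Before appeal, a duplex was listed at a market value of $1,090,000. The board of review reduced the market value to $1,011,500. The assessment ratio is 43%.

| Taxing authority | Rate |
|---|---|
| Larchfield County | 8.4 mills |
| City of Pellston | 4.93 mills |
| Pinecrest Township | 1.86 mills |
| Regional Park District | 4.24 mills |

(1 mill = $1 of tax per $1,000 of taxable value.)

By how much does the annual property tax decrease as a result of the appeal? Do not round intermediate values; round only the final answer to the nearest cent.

$655.86

Old assessed value = $1,090,000 × 0.43 = $468,700
New assessed value = $1,011,500 × 0.43 = $434,945
Combined rate = 0.0084 + 0.00493 + 0.00186 + 0.00424 = 0.01943
Old tax = $468,700 × 0.01943 = $9,106.841
New tax = $434,945 × 0.01943 = $8,450.98135
Reduction = $9,106.841 − $8,450.98135 = $655.85965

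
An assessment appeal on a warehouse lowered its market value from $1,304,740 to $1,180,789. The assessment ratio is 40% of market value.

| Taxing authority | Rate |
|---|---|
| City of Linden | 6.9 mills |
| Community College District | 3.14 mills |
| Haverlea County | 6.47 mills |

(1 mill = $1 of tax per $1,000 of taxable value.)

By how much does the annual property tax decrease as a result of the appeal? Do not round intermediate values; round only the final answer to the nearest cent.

Old assessed value = $1,304,740 × 0.4 = $521,896
New assessed value = $1,180,789 × 0.4 = $472,315.6
Combined rate = 0.0069 + 0.00314 + 0.00647 = 0.01651
Old tax = $521,896 × 0.01651 = $8,616.50296
New tax = $472,315.6 × 0.01651 = $7,797.930556
Reduction = $8,616.50296 − $7,797.930556 = $818.572404

$818.57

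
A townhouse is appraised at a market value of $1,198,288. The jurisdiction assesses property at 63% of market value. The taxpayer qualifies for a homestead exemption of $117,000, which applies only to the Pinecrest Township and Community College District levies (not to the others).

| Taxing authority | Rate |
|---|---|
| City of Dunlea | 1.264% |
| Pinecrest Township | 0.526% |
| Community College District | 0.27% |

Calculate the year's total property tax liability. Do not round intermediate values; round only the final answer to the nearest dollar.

Assessed value = $1,198,288 × 0.63 = $754,921.44
City of Dunlea: $754,921.44 × 0.01264 = $9,542.2070016
Pinecrest Township: ($754,921.44 − $117,000) × 0.00526 = $637,921.44 × 0.00526 = $3,355.4667744
Community College District: ($754,921.44 − $117,000) × 0.0027 = $637,921.44 × 0.0027 = $1,722.387888
Total = $14,620.061664

$14,620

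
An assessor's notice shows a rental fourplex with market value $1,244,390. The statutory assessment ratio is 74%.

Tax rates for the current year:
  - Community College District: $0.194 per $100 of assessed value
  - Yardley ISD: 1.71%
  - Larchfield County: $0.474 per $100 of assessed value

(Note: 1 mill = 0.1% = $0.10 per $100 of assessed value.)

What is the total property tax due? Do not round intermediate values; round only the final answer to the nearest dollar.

Assessed value = $1,244,390 × 0.74 = $920,848.6
Community College District: $920,848.6 × 0.00194 = $1,786.446284
Yardley ISD: $920,848.6 × 0.0171 = $15,746.51106
Larchfield County: $920,848.6 × 0.00474 = $4,364.822364
Total = $21,897.779708

$21,898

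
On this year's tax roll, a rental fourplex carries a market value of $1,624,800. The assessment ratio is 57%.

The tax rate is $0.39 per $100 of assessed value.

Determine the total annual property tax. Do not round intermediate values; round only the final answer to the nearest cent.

Assessed value = $1,624,800 × 0.57 = $926,136
Tax = $926,136 × 0.0039 = $3,611.9304

$3,611.93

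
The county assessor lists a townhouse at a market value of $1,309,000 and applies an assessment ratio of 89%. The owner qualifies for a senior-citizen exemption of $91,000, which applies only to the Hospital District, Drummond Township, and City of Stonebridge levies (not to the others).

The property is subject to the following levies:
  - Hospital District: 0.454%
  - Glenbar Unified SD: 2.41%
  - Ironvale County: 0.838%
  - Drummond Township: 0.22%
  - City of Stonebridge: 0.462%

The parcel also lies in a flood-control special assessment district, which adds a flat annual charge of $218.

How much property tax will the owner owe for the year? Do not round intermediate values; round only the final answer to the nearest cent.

Assessed value = $1,309,000 × 0.89 = $1,165,010
Hospital District: ($1,165,010 − $91,000) × 0.00454 = $1,074,010 × 0.00454 = $4,876.0054
Glenbar Unified SD: $1,165,010 × 0.0241 = $28,076.741
Ironvale County: $1,165,010 × 0.00838 = $9,762.7838
Drummond Township: ($1,165,010 − $91,000) × 0.0022 = $1,074,010 × 0.0022 = $2,362.822
City of Stonebridge: ($1,165,010 − $91,000) × 0.00462 = $1,074,010 × 0.00462 = $4,961.9262
Levies subtotal = $50,040.2784
Total = $50,040.2784 + $218 = $50,258.2784

$50,258.28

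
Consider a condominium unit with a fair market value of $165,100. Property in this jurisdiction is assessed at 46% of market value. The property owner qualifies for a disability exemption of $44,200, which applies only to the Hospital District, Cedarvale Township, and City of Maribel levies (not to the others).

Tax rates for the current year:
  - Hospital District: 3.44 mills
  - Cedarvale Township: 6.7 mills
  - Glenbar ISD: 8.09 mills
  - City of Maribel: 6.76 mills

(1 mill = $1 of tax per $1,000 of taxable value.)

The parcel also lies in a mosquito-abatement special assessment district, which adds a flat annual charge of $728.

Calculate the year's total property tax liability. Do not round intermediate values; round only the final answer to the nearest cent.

Assessed value = $165,100 × 0.46 = $75,946
Hospital District: ($75,946 − $44,200) × 0.00344 = $31,746 × 0.00344 = $109.20624
Cedarvale Township: ($75,946 − $44,200) × 0.0067 = $31,746 × 0.0067 = $212.6982
Glenbar ISD: $75,946 × 0.00809 = $614.40314
City of Maribel: ($75,946 − $44,200) × 0.00676 = $31,746 × 0.00676 = $214.60296
Levies subtotal = $1,150.91054
Total = $1,150.91054 + $728 = $1,878.91054

$1,878.91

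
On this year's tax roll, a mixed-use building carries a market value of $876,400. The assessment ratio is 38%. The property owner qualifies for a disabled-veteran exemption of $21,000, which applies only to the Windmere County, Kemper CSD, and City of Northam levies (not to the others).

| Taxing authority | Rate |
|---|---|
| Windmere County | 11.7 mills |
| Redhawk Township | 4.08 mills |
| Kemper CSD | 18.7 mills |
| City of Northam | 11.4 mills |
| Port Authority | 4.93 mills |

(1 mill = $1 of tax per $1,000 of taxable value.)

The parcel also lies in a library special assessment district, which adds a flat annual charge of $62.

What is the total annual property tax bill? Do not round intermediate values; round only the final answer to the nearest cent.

$16,105.56

Assessed value = $876,400 × 0.38 = $333,032
Windmere County: ($333,032 − $21,000) × 0.0117 = $312,032 × 0.0117 = $3,650.7744
Redhawk Township: $333,032 × 0.00408 = $1,358.77056
Kemper CSD: ($333,032 − $21,000) × 0.0187 = $312,032 × 0.0187 = $5,834.9984
City of Northam: ($333,032 − $21,000) × 0.0114 = $312,032 × 0.0114 = $3,557.1648
Port Authority: $333,032 × 0.00493 = $1,641.84776
Levies subtotal = $16,043.55592
Total = $16,043.55592 + $62 = $16,105.55592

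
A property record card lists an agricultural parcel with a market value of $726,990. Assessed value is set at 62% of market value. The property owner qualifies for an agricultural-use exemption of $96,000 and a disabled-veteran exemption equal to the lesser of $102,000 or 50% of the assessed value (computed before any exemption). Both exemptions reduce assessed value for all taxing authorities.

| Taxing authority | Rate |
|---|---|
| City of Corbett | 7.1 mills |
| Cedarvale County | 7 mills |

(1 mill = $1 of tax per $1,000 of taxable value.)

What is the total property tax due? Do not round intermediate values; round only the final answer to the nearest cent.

$3,563.55

Assessed value = $726,990 × 0.62 = $450,733.8
Disabled-veteran exemption = min($102,000, 50% × $450,733.8) = min($102,000, $225,366.9) = $102,000 (dollar cap binds)
Taxable value = $450,733.8 − $96,000 − $102,000 = $252,733.8
City of Corbett: $252,733.8 × 0.0071 = $1,794.40998
Cedarvale County: $252,733.8 × 0.007 = $1,769.1366
Total = $3,563.54658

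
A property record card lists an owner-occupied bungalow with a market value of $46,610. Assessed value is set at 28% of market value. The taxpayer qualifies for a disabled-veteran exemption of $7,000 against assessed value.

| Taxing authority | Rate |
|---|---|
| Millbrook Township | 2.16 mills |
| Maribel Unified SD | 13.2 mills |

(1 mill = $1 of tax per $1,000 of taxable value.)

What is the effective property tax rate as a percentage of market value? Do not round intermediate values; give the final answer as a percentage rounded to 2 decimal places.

Assessed value = $46,610 × 0.28 = $13,050.8
Taxable value = $13,050.8 − $7,000 = $6,050.8
Millbrook Township: $6,050.8 × 0.00216 = $13.069728
Maribel Unified SD: $6,050.8 × 0.0132 = $79.87056
Total tax = $92.940288
Effective rate = $92.940288 ÷ $46,610 = 0.20% of market value

0.20%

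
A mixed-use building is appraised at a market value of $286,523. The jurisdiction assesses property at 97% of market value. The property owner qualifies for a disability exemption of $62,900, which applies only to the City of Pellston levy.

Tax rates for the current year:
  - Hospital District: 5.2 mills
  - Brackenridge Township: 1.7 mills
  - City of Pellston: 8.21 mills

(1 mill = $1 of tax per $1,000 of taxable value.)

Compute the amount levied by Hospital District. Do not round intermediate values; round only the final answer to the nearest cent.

Assessed value = $286,523 × 0.97 = $277,927.31
Hospital District taxable value = $277,927.31 (exemption does not apply)
Hospital District levy = $277,927.31 × 0.0052 = $1,445.222012

$1,445.22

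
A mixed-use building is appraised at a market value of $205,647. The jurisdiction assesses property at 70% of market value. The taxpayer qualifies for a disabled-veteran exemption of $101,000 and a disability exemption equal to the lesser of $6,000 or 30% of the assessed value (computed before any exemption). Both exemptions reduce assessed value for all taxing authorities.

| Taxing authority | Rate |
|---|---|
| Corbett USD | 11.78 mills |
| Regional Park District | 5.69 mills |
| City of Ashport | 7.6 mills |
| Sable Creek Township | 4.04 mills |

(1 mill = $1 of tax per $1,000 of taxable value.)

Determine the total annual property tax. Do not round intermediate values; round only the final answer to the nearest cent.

$1,075.70

Assessed value = $205,647 × 0.7 = $143,952.9
Disability exemption = min($6,000, 30% × $143,952.9) = min($6,000, $43,185.87) = $6,000 (dollar cap binds)
Taxable value = $143,952.9 − $101,000 − $6,000 = $36,952.9
Corbett USD: $36,952.9 × 0.01178 = $435.305162
Regional Park District: $36,952.9 × 0.00569 = $210.262001
City of Ashport: $36,952.9 × 0.0076 = $280.84204
Sable Creek Township: $36,952.9 × 0.00404 = $149.289716
Total = $1,075.698919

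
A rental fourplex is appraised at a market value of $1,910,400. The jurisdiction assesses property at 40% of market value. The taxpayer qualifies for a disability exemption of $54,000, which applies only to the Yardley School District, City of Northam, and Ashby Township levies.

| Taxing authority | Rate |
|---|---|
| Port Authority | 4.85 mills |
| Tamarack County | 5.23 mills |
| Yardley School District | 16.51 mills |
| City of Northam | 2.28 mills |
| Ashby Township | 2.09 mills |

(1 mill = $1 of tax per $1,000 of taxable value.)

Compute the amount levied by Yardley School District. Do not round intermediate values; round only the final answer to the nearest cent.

Assessed value = $1,910,400 × 0.4 = $764,160
Yardley School District taxable value = $764,160 − $54,000 = $710,160
Yardley School District levy = $710,160 × 0.01651 = $11,724.7416

$11,724.74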